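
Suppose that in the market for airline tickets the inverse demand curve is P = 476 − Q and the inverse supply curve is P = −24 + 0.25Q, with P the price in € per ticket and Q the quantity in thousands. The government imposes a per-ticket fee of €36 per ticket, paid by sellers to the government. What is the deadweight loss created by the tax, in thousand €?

Rewrite in direct form: Qd = 476 − P and Qs = 4P + 96.
Before the tax: set 476 − P = 4P + 96 → P* = €76, Q* = 400.
With the tax collected from sellers, supply shifts: Qs = 4(P − 36) + 96.
New equilibrium: buyers pay €104.8, sellers receive €68.8, Q = 371.2. (Wedge: Pb − Ps = 36.)
Quantity falls by |ΔQ| = |400 − 371.2| = 28.8.
DWL = ½ · t · |ΔQ| = ½ · 36 · 28.8 = €518.4.

Deadweight loss = €518.4 thousand.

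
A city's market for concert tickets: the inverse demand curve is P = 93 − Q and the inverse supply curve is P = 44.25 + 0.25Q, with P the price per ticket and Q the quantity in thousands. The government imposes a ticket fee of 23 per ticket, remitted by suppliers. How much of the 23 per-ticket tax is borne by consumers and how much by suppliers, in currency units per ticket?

Inverting to Q(P) form: Qd = 93 − P; Qs = 4P − 177.
Without the tax, 93 − P = 4P − 177 gives 5P = 270, so P* = 54 and Q* = 39.
With the tax collected from suppliers, supply shifts: Qs = 4(P − 23) − 177.
Solving gives Q = 20.6 with consumers paying 72.4 and suppliers receiving 49.4 (the 23 wedge).
Burden on consumers: 18.4; on suppliers: 4.6. (They sum to 23.)
The less price-elastic side of the market bears the larger share of a per-unit tax.

Consumers bear 18.4 per ticket; suppliers bear 4.6 per ticket.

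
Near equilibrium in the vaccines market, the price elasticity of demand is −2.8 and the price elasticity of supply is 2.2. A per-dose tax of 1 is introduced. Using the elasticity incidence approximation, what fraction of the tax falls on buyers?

Incidence ratio: buyers' share ≈ εs / (εs + |εd|) = 2.2 / (2.2 + 2.8) = 0.44.
Supply is the less elastic side, so buyers bear the smaller share.

Buyers' share ≈ 0.44.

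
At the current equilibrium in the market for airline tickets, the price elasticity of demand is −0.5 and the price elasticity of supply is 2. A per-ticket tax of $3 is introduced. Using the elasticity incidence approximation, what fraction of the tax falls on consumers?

Consumers' share ≈ 0.8.

Incidence ratio: consumers' share ≈ εs / (εs + |εd|) = 2 / (2 + 0.5) = 0.8.
Supply is the more elastic side, so consumers bear the larger share.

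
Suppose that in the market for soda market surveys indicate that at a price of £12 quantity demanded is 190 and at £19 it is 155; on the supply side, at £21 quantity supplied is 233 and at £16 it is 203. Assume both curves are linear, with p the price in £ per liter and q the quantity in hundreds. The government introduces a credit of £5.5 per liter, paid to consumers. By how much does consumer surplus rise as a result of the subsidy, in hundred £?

Demand slope: (155 − 190)/(19 − 12) = -5, so qd = 250 − 5p.
Supply slope: (203 − 233)/(16 − 21) = 6, so qs = 6p + 107.
Before the subsidy: set 250 − 5p = 6p + 107 → p* = £13, q* = 185.
With a per-unit subsidy paid to consumers, each effectively pays p − 5.5, so demand becomes qd = 250 − 5(p − 5.5).
Solving gives q = 200 with consumers paying £10 and producers receiving £15.5 (the £5.5 wedge).
ΔCS is the trapezoid between Q = 200 and Q = 185 of height £3: ½ · (185 + 200) · 3 = £577.5.

Consumer surplus rises by £577.5 hundred.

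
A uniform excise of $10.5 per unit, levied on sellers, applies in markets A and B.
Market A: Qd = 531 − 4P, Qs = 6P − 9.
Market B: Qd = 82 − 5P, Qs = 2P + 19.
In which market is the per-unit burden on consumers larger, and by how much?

Market A: pre-tax P* = $54, Q* = 315; post-tax Q = 289.8; per-unit burden on consumers = $6.3.
Market B: pre-tax P* = $9, Q* = 37; post-tax Q = 22; per-unit burden on consumers = $3.
Difference: $6.3 vs $3 → market A is larger by $3.3.

Market A, by $3.3.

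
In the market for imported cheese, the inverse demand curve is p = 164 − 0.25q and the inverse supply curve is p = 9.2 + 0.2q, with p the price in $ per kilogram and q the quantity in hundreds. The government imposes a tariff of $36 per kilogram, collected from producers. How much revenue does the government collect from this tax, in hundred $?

Rewrite in direct form: qd = 656 − 4p and qs = 5p − 46.
Before the tax: set 656 − 4p = 5p − 46 → p* = $78, q* = 344.
With the tax collected from producers, supply shifts: qs = 5(p − 36) − 46.
Solving gives q = 264 with buyers paying $98 and producers receiving $62 (the $36 wedge).
Revenue = t · Q = 36 · 264 = $9504.

Tax revenue = $9504 hundred.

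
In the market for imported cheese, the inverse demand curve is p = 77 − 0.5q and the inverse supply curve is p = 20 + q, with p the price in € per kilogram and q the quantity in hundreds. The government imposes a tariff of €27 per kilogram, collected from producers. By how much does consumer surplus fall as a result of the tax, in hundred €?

Inverting to q(p) form: qd = 154 − 2p; qs = p − 20.
Without the tax, 154 − 2p = p − 20 gives 3p = 174, so p* = €58 and q* = 38.
With the tax collected from producers, supply shifts: qs = (p − 27) − 20.
Solving gives q = 20 with consumers paying €67 and producers receiving €40 (the €27 wedge).
ΔCS is the trapezoid between Q = 20 and Q = 38 of height €9: ½ · (38 + 20) · 9 = €261.

Consumer surplus falls by €261 hundred.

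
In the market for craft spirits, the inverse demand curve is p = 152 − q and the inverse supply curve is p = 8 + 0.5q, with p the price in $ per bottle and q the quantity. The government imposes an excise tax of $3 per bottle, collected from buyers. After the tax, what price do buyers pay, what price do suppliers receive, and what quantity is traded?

Buyers pay $58; suppliers receive $55; quantity = 94.

Inverting to q(p) form: qd = 152 − p; qs = 2p − 16.
Before the tax: set 152 − p = 2p − 16 → p* = $56, q* = 96.
With the tax collected from buyers, demand (in seller-price terms) shifts: qd = 152 − (p + 3).
New equilibrium: buyers pay $58, suppliers receive $55, q = 94. (Wedge: pb − ps = 3.)
The less price-elastic side of the market bears the larger share of a per-unit tax.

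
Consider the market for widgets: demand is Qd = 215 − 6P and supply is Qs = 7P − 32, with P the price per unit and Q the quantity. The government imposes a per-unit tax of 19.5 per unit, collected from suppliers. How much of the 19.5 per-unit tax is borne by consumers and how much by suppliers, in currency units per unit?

Before the tax: set 215 − 6P = 7P − 32 → P* = 19, Q* = 101.
With the tax collected from suppliers, supply shifts: Qs = 7(P − 19.5) − 32.
New equilibrium: consumers pay 29.5, suppliers receive 10, Q = 38. (Wedge: Pb − Ps = 19.5.)
Burden on consumers: 10.5; on suppliers: 9. (They sum to 19.5.)

Consumers bear 10.5 per unit; suppliers bear 9 per unit.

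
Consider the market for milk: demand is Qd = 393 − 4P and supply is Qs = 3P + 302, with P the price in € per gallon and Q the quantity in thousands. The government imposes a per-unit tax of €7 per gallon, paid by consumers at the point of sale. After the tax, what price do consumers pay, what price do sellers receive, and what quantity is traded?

Without the tax, 393 − 4P = 3P + 302 gives 7P = 91, so P* = €13 and Q* = 341.
With the tax collected from consumers, demand (in seller-price terms) shifts: Qd = 393 − 4(P + 7).
New equilibrium: consumers pay €16, sellers receive €9, Q = 329. (Wedge: Pb − Ps = 7.)
The less price-elastic side of the market bears the larger share of a per-unit tax.

Consumers pay €16; sellers receive €9; quantity = 329.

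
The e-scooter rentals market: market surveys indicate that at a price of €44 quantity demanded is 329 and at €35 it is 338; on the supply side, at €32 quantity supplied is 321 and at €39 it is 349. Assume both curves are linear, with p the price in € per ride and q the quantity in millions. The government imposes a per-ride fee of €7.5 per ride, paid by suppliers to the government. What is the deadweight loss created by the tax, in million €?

Demand slope: (338 − 329)/(35 − 44) = -1, so qd = 373 − p.
Supply slope: (349 − 321)/(39 − 32) = 4, so qs = 4p + 193.
Without the tax, 373 − p = 4p + 193 gives 5p = 180, so p* = €36 and q* = 337.
With the tax collected from suppliers, supply shifts: qs = 4(p − 7.5) + 193.
Solving gives q = 331 with buyers paying €42 and suppliers receiving €34.5 (the €7.5 wedge).
Quantity falls by |ΔQ| = |337 − 331| = 6.
DWL = ½ · t · |ΔQ| = ½ · 7.5 · 6 = €22.5.

Deadweight loss = €22.5 million.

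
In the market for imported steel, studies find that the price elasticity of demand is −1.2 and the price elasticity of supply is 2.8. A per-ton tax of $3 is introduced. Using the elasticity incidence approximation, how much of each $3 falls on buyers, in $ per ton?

Incidence ratio: buyers' share ≈ εs / (εs + |εd|) = 2.8 / (2.8 + 1.2) = 0.7.
So buyers bear ≈ 0.7 × $3 = $2.1; suppliers bear $0.9.

Buyers bear ≈ $2.1 per ton.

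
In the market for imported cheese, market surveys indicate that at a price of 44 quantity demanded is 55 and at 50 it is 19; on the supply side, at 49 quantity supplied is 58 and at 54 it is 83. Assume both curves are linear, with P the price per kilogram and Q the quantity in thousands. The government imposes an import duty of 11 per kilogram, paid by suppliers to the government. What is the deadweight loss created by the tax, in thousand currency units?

Deadweight loss = 165 thousand.

Demand slope: (19 − 55)/(50 − 44) = -6, so Qd = 319 − 6P.
Supply slope: (83 − 58)/(54 − 49) = 5, so Qs = 5P − 187.
Before the tax: set 319 − 6P = 5P − 187 → P* = 46, Q* = 43.
With the tax collected from suppliers, supply shifts: Qs = 5(P − 11) − 187.
New equilibrium: consumers pay 51, suppliers receive 40, Q = 13. (Wedge: Pb − Ps = 11.)
Quantity falls by |ΔQ| = |43 − 13| = 30.
DWL = ½ · t · |ΔQ| = ½ · 11 · 30 = 165.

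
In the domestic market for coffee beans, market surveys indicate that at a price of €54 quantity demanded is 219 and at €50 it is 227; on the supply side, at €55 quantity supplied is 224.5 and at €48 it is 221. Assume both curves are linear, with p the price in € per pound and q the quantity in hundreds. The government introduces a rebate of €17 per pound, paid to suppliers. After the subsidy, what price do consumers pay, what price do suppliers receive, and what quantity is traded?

Consumers pay €48.6; suppliers receive €65.6; quantity = 229.8.

Demand slope: (227 − 219)/(50 − 54) = -2, so qd = 327 − 2p.
Supply slope: (221 − 224.5)/(48 − 55) = 0.5, so qs = 0.5p + 197.
Without the subsidy, 327 − 2p = 0.5p + 197 gives 2.5p = 130, so p* = €52 and q* = 223.
With a per-unit subsidy paid to suppliers, each receives p + 17 per unit sold, so supply becomes qs = 0.5(p + 17) + 197.
Solving gives q = 229.8 with consumers paying €48.6 and suppliers receiving €65.6 (the €17 wedge).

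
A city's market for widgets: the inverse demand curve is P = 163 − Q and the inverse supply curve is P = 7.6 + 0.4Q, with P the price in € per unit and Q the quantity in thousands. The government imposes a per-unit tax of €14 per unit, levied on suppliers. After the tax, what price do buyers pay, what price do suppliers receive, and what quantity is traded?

Buyers pay €62; suppliers receive €48; quantity = 101.

Rewrite in direct form: Qd = 163 − P and Qs = 2.5P − 19.
Before the tax: set 163 − P = 2.5P − 19 → P* = €52, Q* = 111.
With the tax collected from suppliers, supply shifts: Qs = 2.5(P − 14) − 19.
Solving gives Q = 101 with buyers paying €62 and suppliers receiving €48 (the €14 wedge).
The less price-elastic side of the market bears the larger share of a per-unit tax.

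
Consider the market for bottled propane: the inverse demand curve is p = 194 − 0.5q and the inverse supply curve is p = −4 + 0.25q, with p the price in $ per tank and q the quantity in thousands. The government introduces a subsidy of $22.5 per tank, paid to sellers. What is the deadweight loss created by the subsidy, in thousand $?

Rewrite in direct form: qd = 388 − 2p and qs = 4p + 16.
Before the subsidy: set 388 − 2p = 4p + 16 → p* = $62, q* = 264.
With a per-unit subsidy paid to sellers, each receives p + 22.5 per unit sold, so supply becomes qs = 4(p + 22.5) + 16.
New equilibrium: consumers pay $47, sellers receive $69.5, q = 294. (Wedge: pb − ps = −22.5.)
Quantity rises by |ΔQ| = |264 − 294| = 30.
DWL = ½ · t · |ΔQ| = ½ · 22.5 · 30 = $337.5.

Deadweight loss = $337.5 thousand.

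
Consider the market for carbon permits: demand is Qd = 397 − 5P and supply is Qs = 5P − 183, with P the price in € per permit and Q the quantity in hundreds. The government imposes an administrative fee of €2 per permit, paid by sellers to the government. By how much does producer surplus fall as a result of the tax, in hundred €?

Before the tax: set 397 − 5P = 5P − 183 → P* = €58, Q* = 107.
With the tax collected from sellers, supply shifts: Qs = 5(P − 2) − 183.
Solving gives Q = 102 with consumers paying €59 and sellers receiving €57 (the €2 wedge).
ΔPS is the trapezoid between Q = 102 and Q = 107 of height €1: ½ · (107 + 102) · 1 = €104.5.

Producer surplus falls by €104.5 hundred.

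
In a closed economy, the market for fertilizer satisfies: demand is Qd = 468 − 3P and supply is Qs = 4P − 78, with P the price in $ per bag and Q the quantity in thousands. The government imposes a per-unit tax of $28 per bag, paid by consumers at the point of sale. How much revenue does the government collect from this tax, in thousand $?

Tax revenue = $5208 thousand.

Before the tax: set 468 − 3P = 4P − 78 → P* = $78, Q* = 234.
With the tax collected from consumers, demand (in seller-price terms) shifts: Qd = 468 − 3(P + 28).
Solving gives Q = 186 with consumers paying $94 and suppliers receiving $66 (the $28 wedge).
Revenue = t · Q = 28 · 186 = $5208.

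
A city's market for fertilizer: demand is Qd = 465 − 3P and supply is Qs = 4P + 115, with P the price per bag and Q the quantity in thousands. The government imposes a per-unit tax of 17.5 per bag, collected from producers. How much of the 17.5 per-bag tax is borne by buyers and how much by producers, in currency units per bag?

Before the tax: set 465 − 3P = 4P + 115 → P* = 50, Q* = 315.
With the tax collected from producers, supply shifts: Qs = 4(P − 17.5) + 115.
New equilibrium: buyers pay 60, producers receive 42.5, Q = 285. (Wedge: Pb − Ps = 17.5.)
Burden on buyers: 10; on producers: 7.5. (They sum to 17.5.)
The less price-elastic side of the market bears the larger share of a per-unit tax.

Buyers bear 10 per bag; producers bear 7.5 per bag.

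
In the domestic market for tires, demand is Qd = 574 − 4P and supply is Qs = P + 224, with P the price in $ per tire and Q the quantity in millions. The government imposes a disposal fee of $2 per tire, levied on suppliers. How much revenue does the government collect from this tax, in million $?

Tax revenue = $584.8 million.

Before the tax: set 574 − 4P = P + 224 → P* = $70, Q* = 294.
With the tax collected from suppliers, supply shifts: Qs = (P − 2) + 224.
Solving gives Q = 292.4 with consumers paying $70.4 and suppliers receiving $68.4 (the $2 wedge).
Revenue = t · Q = 2 · 292.4 = $584.8.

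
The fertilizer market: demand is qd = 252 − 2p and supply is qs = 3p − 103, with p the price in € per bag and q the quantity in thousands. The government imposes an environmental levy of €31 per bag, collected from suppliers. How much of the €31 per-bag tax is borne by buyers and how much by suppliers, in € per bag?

Buyers bear €18.6 per bag; suppliers bear €12.4 per bag.

Without the tax, 252 − 2p = 3p − 103 gives 5p = 355, so p* = €71 and q* = 110.
With the tax collected from suppliers, supply shifts: qs = 3(p − 31) − 103.
New equilibrium: buyers pay €89.6, suppliers receive €58.6, q = 72.8. (Wedge: pb − ps = 31.)
Burden on buyers: €18.6; on suppliers: €12.4. (They sum to €31.)
The less price-elastic side of the market bears the larger share of a per-unit tax.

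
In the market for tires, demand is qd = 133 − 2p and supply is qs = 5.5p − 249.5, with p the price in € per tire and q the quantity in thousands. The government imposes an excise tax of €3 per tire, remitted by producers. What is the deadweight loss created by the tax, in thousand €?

Deadweight loss = €6.6 thousand.

Without the tax, 133 − 2p = 5.5p − 249.5 gives 7.5p = 382.5, so p* = €51 and q* = 31.
With the tax collected from producers, supply shifts: qs = 5.5(p − 3) − 249.5.
New equilibrium: buyers pay €53.2, producers receive €50.2, q = 26.6. (Wedge: pb − ps = 3.)
Quantity falls by |ΔQ| = |31 − 26.6| = 4.4.
DWL = ½ · t · |ΔQ| = ½ · 3 · 4.4 = €6.6.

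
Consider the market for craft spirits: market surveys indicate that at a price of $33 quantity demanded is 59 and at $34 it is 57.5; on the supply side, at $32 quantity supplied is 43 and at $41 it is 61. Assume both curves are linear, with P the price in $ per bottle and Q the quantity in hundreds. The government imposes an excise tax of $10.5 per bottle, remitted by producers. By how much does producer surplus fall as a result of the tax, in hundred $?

Demand slope: (57.5 − 59)/(34 − 33) = -1.5, so Qd = 108.5 − 1.5P.
Supply slope: (61 − 43)/(41 − 32) = 2, so Qs = 2P − 21.
Before the tax: set 108.5 − 1.5P = 2P − 21 → P* = $37, Q* = 53.
With the tax collected from producers, supply shifts: Qs = 2(P − 10.5) − 21.
New equilibrium: consumers pay $43, producers receive $32.5, Q = 44. (Wedge: Pb − Ps = 10.5.)
ΔPS is the trapezoid between Q = 44 and Q = 53 of height $4.5: ½ · (53 + 44) · 4.5 = $218.25.

Producer surplus falls by $218.25 hundred.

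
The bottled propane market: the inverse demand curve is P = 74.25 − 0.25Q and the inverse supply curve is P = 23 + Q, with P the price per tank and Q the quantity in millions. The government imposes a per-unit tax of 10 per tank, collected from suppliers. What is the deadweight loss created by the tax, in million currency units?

Inverting to Q(P) form: Qd = 297 − 4P; Qs = P − 23.
Before the tax: set 297 − 4P = P − 23 → P* = 64, Q* = 41.
With the tax collected from suppliers, supply shifts: Qs = (P − 10) − 23.
Solving gives Q = 33 with buyers paying 66 and suppliers receiving 56 (the 10 wedge).
Quantity falls by |ΔQ| = |41 − 33| = 8.
DWL = ½ · t · |ΔQ| = ½ · 10 · 8 = 40.

Deadweight loss = 40 million.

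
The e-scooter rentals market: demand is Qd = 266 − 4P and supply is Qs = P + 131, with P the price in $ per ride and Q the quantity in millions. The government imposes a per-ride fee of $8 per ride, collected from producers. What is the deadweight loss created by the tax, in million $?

Without the tax, 266 − 4P = P + 131 gives 5P = 135, so P* = $27 and Q* = 158.
With the tax collected from producers, supply shifts: Qs = (P − 8) + 131.
New equilibrium: consumers pay $28.6, producers receive $20.6, Q = 151.6. (Wedge: Pb − Ps = 8.)
Quantity falls by |ΔQ| = |158 − 151.6| = 6.4.
DWL = ½ · t · |ΔQ| = ½ · 8 · 6.4 = $25.6.

Deadweight loss = $25.6 million.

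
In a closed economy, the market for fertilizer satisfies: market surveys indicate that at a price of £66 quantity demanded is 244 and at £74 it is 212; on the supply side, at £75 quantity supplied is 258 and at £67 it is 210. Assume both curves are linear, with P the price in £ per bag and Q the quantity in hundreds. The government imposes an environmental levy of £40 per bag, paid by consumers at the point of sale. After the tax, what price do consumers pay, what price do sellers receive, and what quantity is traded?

Demand slope: (212 − 244)/(74 − 66) = -4, so Qd = 508 − 4P.
Supply slope: (210 − 258)/(67 − 75) = 6, so Qs = 6P − 192.
Without the tax, 508 − 4P = 6P − 192 gives 10P = 700, so P* = £70 and Q* = 228.
With the tax collected from consumers, demand (in seller-price terms) shifts: Qd = 508 − 4(P + 40).
New equilibrium: consumers pay £94, sellers receive £54, Q = 132. (Wedge: Pb − Ps = 40.)

Consumers pay £94; sellers receive £54; quantity = 132.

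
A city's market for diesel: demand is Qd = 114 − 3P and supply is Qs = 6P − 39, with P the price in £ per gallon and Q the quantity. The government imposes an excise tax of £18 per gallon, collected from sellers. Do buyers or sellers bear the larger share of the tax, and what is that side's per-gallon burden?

Buyers bear the larger share: £12 per gallon.

Without the tax, 114 − 3P = 6P − 39 gives 9P = 153, so P* = £17 and Q* = 63.
With the tax collected from sellers, supply shifts: Qs = 6(P − 18) − 39.
Solving gives Q = 27 with buyers paying £29 and sellers receiving £11 (the £18 wedge).
Per-gallon burden: buyers £12, sellers £6.
Buyers take the larger share because demand is less price-elastic here (demand slope 3 vs supply slope 6).
The less price-elastic side of the market bears the larger share of a per-unit tax.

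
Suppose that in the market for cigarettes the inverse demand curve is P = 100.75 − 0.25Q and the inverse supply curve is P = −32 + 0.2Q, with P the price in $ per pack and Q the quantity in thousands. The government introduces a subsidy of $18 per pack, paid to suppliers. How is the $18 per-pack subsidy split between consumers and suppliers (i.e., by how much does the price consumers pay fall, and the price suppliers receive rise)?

Rewrite in direct form: Qd = 403 − 4P and Qs = 5P + 160.
Before the subsidy: set 403 − 4P = 5P + 160 → P* = $27, Q* = 295.
With a per-unit subsidy paid to suppliers, each receives P + 18 per unit sold, so supply becomes Qs = 5(P + 18) + 160.
New equilibrium: consumers pay $17, suppliers receive $35, Q = 335. (Wedge: Pb − Ps = −18.)
Gain to consumers: $10; to suppliers: $8. (They sum to $18.)

Consumers gain $10 per pack; suppliers gain $8 per pack.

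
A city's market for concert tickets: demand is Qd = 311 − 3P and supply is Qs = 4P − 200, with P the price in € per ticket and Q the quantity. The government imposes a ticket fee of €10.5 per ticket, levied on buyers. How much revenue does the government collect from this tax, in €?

Tax revenue = €777.

Without the tax, 311 − 3P = 4P − 200 gives 7P = 511, so P* = €73 and Q* = 92.
With the tax collected from buyers, demand (in seller-price terms) shifts: Qd = 311 − 3(P + 10.5).
New equilibrium: buyers pay €79, sellers receive €68.5, Q = 74. (Wedge: Pb − Ps = 10.5.)
Revenue = t · Q = 10.5 · 74 = €777.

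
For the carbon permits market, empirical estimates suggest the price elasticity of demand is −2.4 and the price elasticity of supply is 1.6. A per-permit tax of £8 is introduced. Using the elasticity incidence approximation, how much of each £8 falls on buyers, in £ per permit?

Incidence ratio: buyers' share ≈ εs / (εs + |εd|) = 1.6 / (1.6 + 2.4) = 0.4.
So buyers bear ≈ 0.4 × £8 = £3.2; producers bear £4.8.

Buyers bear ≈ £3.2 per permit.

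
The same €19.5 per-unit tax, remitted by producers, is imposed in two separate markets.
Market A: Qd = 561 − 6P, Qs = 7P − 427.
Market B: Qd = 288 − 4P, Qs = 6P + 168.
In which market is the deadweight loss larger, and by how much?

Market A: pre-tax P* = €76, Q* = 105; post-tax Q = 42; deadweight loss = €614.25.
Market B: pre-tax P* = €12, Q* = 240; post-tax Q = 193.2; deadweight loss = €456.3.
Difference: €614.25 vs €456.3 → market A is larger by €157.95.

Market A, by €157.95.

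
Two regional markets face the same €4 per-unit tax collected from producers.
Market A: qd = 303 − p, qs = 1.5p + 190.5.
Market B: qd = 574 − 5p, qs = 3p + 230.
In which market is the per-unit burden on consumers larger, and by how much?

Market A: pre-tax p* = €45, q* = 258; post-tax q = 255.6; per-unit burden on consumers = €2.4.
Market B: pre-tax p* = €43, q* = 359; post-tax q = 351.5; per-unit burden on consumers = €1.5.
Difference: €2.4 vs €1.5 → market A is larger by €0.9.

Market A, by €0.9.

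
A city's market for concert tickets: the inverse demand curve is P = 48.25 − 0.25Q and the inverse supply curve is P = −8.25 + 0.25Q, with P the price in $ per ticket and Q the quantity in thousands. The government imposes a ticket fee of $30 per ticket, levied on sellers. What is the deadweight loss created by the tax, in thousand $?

Inverting to Q(P) form: Qd = 193 − 4P; Qs = 4P + 33.
Before the tax: set 193 − 4P = 4P + 33 → P* = $20, Q* = 113.
With the tax collected from sellers, supply shifts: Qs = 4(P − 30) + 33.
Solving gives Q = 53 with consumers paying $35 and sellers receiving $5 (the $30 wedge).
Quantity falls by |ΔQ| = |113 − 53| = 60.
DWL = ½ · t · |ΔQ| = ½ · 30 · 60 = $900.

Deadweight loss = $900 thousand.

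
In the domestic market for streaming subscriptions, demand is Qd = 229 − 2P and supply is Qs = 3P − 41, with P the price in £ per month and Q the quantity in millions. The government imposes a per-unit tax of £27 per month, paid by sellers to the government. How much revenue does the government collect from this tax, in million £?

Tax revenue = £2392.2 million.

Without the tax, 229 − 2P = 3P − 41 gives 5P = 270, so P* = £54 and Q* = 121.
With the tax collected from sellers, supply shifts: Qs = 3(P − 27) − 41.
Solving gives Q = 88.6 with buyers paying £70.2 and sellers receiving £43.2 (the £27 wedge).
Revenue = t · Q = 27 · 88.6 = £2392.2.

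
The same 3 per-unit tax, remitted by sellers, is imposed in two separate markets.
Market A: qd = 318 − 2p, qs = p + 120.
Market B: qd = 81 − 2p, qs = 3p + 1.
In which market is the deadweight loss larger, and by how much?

Market B, by 2.4.

Market A: pre-tax p* = 66, q* = 186; post-tax q = 184; deadweight loss = 3.
Market B: pre-tax p* = 16, q* = 49; post-tax q = 45.4; deadweight loss = 5.4.
Difference: 3 vs 5.4 → market B is larger by 2.4.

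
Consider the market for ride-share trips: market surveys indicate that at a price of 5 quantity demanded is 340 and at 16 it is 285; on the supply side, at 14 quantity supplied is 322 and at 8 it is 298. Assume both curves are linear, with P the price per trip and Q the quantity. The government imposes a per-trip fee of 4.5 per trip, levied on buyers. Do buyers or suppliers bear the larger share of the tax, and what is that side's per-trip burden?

Demand slope: (285 − 340)/(16 − 5) = -5, so Qd = 365 − 5P.
Supply slope: (298 − 322)/(8 − 14) = 4, so Qs = 4P + 266.
Before the tax: set 365 − 5P = 4P + 266 → P* = 11, Q* = 310.
With the tax collected from buyers, demand (in seller-price terms) shifts: Qd = 365 − 5(P + 4.5).
New equilibrium: buyers pay 13, suppliers receive 8.5, Q = 300. (Wedge: Pb − Ps = 4.5.)
Per-trip burden: buyers 2, suppliers 2.5.
Suppliers take the larger share because supply is less price-elastic here (demand slope 5 vs supply slope 4).
The less price-elastic side of the market bears the larger share of a per-unit tax.

Suppliers bear the larger share: 2.5 per trip.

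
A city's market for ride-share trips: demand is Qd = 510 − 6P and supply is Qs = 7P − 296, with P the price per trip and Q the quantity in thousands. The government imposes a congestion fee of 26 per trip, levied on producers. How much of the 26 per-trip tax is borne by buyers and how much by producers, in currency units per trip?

Before the tax: set 510 − 6P = 7P − 296 → P* = 62, Q* = 138.
With the tax collected from producers, supply shifts: Qs = 7(P − 26) − 296.
New equilibrium: buyers pay 76, producers receive 50, Q = 54. (Wedge: Pb − Ps = 26.)
Burden on buyers: 14; on producers: 12. (They sum to 26.)
The less price-elastic side of the market bears the larger share of a per-unit tax.

Buyers bear 14 per trip; producers bear 12 per trip.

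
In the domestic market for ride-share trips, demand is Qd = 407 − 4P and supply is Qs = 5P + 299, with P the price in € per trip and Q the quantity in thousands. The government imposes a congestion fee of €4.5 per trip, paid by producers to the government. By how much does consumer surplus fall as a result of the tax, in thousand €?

Without the tax, 407 − 4P = 5P + 299 gives 9P = 108, so P* = €12 and Q* = 359.
With the tax collected from producers, supply shifts: Qs = 5(P − 4.5) + 299.
New equilibrium: consumers pay €14.5, producers receive €10, Q = 349. (Wedge: Pb − Ps = 4.5.)
ΔCS is the trapezoid between Q = 349 and Q = 359 of height €2.5: ½ · (359 + 349) · 2.5 = €885.

Consumer surplus falls by €885 thousand.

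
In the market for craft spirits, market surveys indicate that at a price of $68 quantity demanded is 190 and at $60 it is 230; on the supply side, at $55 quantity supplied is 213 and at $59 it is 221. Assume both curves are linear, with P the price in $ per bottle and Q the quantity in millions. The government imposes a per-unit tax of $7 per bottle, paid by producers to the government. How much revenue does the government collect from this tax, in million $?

Demand slope: (230 − 190)/(60 − 68) = -5, so Qd = 530 − 5P.
Supply slope: (221 − 213)/(59 − 55) = 2, so Qs = 2P + 103.
Before the tax: set 530 − 5P = 2P + 103 → P* = $61, Q* = 225.
With the tax collected from producers, supply shifts: Qs = 2(P − 7) + 103.
Solving gives Q = 215 with buyers paying $63 and producers receiving $56 (the $7 wedge).
Revenue = t · Q = 7 · 215 = $1505.

Tax revenue = $1505 million.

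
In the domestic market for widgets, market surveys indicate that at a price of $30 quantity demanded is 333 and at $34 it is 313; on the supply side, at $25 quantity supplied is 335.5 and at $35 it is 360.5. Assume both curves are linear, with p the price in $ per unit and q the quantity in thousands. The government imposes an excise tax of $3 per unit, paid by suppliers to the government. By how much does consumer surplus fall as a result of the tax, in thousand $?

Demand slope: (313 − 333)/(34 − 30) = -5, so qd = 483 − 5p.
Supply slope: (360.5 − 335.5)/(35 − 25) = 2.5, so qs = 2.5p + 273.
Before the tax: set 483 − 5p = 2.5p + 273 → p* = $28, q* = 343.
With the tax collected from suppliers, supply shifts: qs = 2.5(p − 3) + 273.
New equilibrium: consumers pay $29, suppliers receive $26, q = 338. (Wedge: pb − ps = 3.)
ΔCS is the trapezoid between Q = 338 and Q = 343 of height $1: ½ · (343 + 338) · 1 = $340.5.

Consumer surplus falls by $340.5 thousand.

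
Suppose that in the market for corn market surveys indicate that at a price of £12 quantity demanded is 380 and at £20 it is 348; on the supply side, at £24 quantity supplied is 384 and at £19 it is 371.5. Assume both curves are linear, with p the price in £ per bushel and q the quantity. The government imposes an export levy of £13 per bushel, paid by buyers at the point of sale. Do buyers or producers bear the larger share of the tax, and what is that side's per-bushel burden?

Producers bear the larger share: £8 per bushel.

Demand slope: (348 − 380)/(20 − 12) = -4, so qd = 428 − 4p.
Supply slope: (371.5 − 384)/(19 − 24) = 2.5, so qs = 2.5p + 324.
Before the tax: set 428 − 4p = 2.5p + 324 → p* = £16, q* = 364.
With the tax collected from buyers, demand (in seller-price terms) shifts: qd = 428 − 4(p + 13).
New equilibrium: buyers pay £21, producers receive £8, q = 344. (Wedge: pb − ps = 13.)
Per-bushel burden: buyers £5, producers £8.
Producers take the larger share because supply is less price-elastic here (demand slope 4 vs supply slope 2.5).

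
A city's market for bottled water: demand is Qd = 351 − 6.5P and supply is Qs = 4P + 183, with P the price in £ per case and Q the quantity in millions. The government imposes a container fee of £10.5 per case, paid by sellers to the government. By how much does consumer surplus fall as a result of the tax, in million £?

Consumer surplus falls by £936 million.

Before the tax: set 351 − 6.5P = 4P + 183 → P* = £16, Q* = 247.
With the tax collected from sellers, supply shifts: Qs = 4(P − 10.5) + 183.
New equilibrium: buyers pay £20, sellers receive £9.5, Q = 221. (Wedge: Pb − Ps = 10.5.)
ΔCS is the trapezoid between Q = 221 and Q = 247 of height £4: ½ · (247 + 221) · 4 = £936.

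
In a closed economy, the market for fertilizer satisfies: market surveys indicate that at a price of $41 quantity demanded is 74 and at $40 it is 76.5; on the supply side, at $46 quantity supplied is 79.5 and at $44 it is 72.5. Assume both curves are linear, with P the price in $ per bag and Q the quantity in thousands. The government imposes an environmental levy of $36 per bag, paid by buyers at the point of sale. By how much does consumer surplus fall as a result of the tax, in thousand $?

Consumer surplus falls by $897.75 thousand.

Demand slope: (76.5 − 74)/(40 − 41) = -2.5, so Qd = 176.5 − 2.5P.
Supply slope: (72.5 − 79.5)/(44 − 46) = 3.5, so Qs = 3.5P − 81.5.
Without the tax, 176.5 − 2.5P = 3.5P − 81.5 gives 6P = 258, so P* = $43 and Q* = 69.
With the tax collected from buyers, demand (in seller-price terms) shifts: Qd = 176.5 − 2.5(P + 36).
New equilibrium: buyers pay $64, suppliers receive $28, Q = 16.5. (Wedge: Pb − Ps = 36.)
ΔCS is the trapezoid between Q = 16.5 and Q = 69 of height $21: ½ · (69 + 16.5) · 21 = $897.75.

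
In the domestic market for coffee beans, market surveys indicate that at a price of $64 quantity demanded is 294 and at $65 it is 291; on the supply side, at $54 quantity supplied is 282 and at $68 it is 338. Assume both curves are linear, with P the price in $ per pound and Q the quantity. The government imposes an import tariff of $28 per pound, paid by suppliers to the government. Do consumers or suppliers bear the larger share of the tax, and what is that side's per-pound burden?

Consumers bear the larger share: $16 per pound.

Demand slope: (291 − 294)/(65 − 64) = -3, so Qd = 486 − 3P.
Supply slope: (338 − 282)/(68 − 54) = 4, so Qs = 4P + 66.
Before the tax: set 486 − 3P = 4P + 66 → P* = $60, Q* = 306.
With the tax collected from suppliers, supply shifts: Qs = 4(P − 28) + 66.
New equilibrium: consumers pay $76, suppliers receive $48, Q = 258. (Wedge: Pb − Ps = 28.)
Per-pound burden: consumers $16, suppliers $12.
Consumers take the larger share because demand is less price-elastic here (demand slope 3 vs supply slope 4).
The less price-elastic side of the market bears the larger share of a per-unit tax.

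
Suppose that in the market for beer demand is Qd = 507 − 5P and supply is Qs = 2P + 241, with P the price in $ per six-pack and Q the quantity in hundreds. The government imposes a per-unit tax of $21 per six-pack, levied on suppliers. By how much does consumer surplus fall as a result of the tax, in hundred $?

Before the tax: set 507 − 5P = 2P + 241 → P* = $38, Q* = 317.
With the tax collected from suppliers, supply shifts: Qs = 2(P − 21) + 241.
New equilibrium: buyers pay $44, suppliers receive $23, Q = 287. (Wedge: Pb − Ps = 21.)
ΔCS is the trapezoid between Q = 287 and Q = 317 of height $6: ½ · (317 + 287) · 6 = $1812.

Consumer surplus falls by $1812 hundred.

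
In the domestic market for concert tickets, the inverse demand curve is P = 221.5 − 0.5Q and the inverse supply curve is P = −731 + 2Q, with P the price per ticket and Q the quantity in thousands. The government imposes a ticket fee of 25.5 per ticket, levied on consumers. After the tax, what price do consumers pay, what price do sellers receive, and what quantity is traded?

Inverting to Q(P) form: Qd = 443 − 2P; Qs = 0.5P + 365.5.
Without the tax, 443 − 2P = 0.5P + 365.5 gives 2.5P = 77.5, so P* = 31 and Q* = 381.
With the tax collected from consumers, demand (in seller-price terms) shifts: Qd = 443 − 2(P + 25.5).
Solving gives Q = 370.8 with consumers paying 36.1 and sellers receiving 10.6 (the 25.5 wedge).

Consumers pay 36.1; sellers receive 10.6; quantity = 370.8.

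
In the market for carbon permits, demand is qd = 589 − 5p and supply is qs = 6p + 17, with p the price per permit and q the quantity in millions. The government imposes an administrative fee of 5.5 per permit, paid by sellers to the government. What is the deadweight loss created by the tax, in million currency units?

Deadweight loss = 41.25 million.

Before the tax: set 589 − 5p = 6p + 17 → p* = 52, q* = 329.
With the tax collected from sellers, supply shifts: qs = 6(p − 5.5) + 17.
Solving gives q = 314 with consumers paying 55 and sellers receiving 49.5 (the 5.5 wedge).
Quantity falls by |ΔQ| = |329 − 314| = 15.
DWL = ½ · t · |ΔQ| = ½ · 5.5 · 15 = 41.25.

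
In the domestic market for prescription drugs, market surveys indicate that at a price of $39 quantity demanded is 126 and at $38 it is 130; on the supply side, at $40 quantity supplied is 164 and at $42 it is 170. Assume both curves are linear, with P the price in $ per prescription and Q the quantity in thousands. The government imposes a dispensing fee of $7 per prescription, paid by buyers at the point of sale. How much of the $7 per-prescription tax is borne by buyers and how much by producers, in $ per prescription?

Buyers bear $3 per prescription; producers bear $4 per prescription.

Demand slope: (130 − 126)/(38 − 39) = -4, so Qd = 282 − 4P.
Supply slope: (170 − 164)/(42 − 40) = 3, so Qs = 3P + 44.
Without the tax, 282 − 4P = 3P + 44 gives 7P = 238, so P* = $34 and Q* = 146.
With the tax collected from buyers, demand (in seller-price terms) shifts: Qd = 282 − 4(P + 7).
Solving gives Q = 134 with buyers paying $37 and producers receiving $30 (the $7 wedge).
Burden on buyers: $3; on producers: $4. (They sum to $7.)
The less price-elastic side of the market bears the larger share of a per-unit tax.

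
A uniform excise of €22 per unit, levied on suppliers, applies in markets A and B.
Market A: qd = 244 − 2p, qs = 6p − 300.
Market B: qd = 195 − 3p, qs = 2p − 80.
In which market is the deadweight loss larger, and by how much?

Market A: pre-tax p* = €68, q* = 108; post-tax q = 75; deadweight loss = €363.
Market B: pre-tax p* = €55, q* = 30; post-tax q = 3.6; deadweight loss = €290.4.
Difference: €363 vs €290.4 → market A is larger by €72.6.

Market A, by €72.6.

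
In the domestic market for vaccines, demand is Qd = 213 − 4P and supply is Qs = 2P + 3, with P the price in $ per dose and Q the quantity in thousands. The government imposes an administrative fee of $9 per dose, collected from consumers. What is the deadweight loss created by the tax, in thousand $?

Deadweight loss = $54 thousand.

Without the tax, 213 − 4P = 2P + 3 gives 6P = 210, so P* = $35 and Q* = 73.
With the tax collected from consumers, demand (in seller-price terms) shifts: Qd = 213 − 4(P + 9).
Solving gives Q = 61 with consumers paying $38 and producers receiving $29 (the $9 wedge).
Quantity falls by |ΔQ| = |73 − 61| = 12.
DWL = ½ · t · |ΔQ| = ½ · 9 · 12 = $54.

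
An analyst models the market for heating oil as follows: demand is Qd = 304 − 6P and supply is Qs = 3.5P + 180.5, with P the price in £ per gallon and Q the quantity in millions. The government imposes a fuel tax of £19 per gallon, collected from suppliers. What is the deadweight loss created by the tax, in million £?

Before the tax: set 304 − 6P = 3.5P + 180.5 → P* = £13, Q* = 226.
With the tax collected from suppliers, supply shifts: Qs = 3.5(P − 19) + 180.5.
Solving gives Q = 184 with consumers paying £20 and suppliers receiving £1 (the £19 wedge).
Quantity falls by |ΔQ| = |226 − 184| = 42.
DWL = ½ · t · |ΔQ| = ½ · 19 · 42 = £399.

Deadweight loss = £399 million.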